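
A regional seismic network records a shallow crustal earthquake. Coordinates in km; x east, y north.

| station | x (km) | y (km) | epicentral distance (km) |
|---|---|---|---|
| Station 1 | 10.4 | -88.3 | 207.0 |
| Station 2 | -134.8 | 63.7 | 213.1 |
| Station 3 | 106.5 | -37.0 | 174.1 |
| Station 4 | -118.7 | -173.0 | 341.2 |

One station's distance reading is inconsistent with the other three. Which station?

Solve using three stations at a time. Using Station 1, Station 2, Station 4 (subtract circle equations pairwise → linear system) gives (x, y) ≈ (73.6, 109.0).
Distances from that point to each station vs reported:
  Station 1: calculated 207.1 vs reported 207.0 → residual 0.1 km
  Station 2: calculated 213.2 vs reported 213.1 → residual 0.1 km
  Station 3: calculated 149.6 vs reported 174.1 → residual 24.5 km
  Station 4: calculated 341.3 vs reported 341.2 → residual 0.1 km
Station 1, Station 2, Station 4 are mutually consistent (residuals ≈ 0); Station 3 is off by 24.5 km.

Station 3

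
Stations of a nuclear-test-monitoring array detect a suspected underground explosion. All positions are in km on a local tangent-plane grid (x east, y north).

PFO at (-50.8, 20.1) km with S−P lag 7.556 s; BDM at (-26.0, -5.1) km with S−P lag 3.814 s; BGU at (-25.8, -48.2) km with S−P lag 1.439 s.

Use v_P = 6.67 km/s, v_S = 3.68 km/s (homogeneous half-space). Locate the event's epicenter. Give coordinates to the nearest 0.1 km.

(-25.2, -36.4)

Distance from S−P lag: d = Δt · v_P v_S / (v_P − v_S) = Δt · (6.67·3.68)/(6.67−3.68) ≈ 8.2092·Δt.
So d_PFO = 62.03, d_BDM = 31.31, d_BGU = 11.81 km.
Circle about each station: (x + 50.8)² + (y − 20.1)² = 62.03²; (x + 26.0)² + (y + 5.1)² = 31.31²; (x + 25.8)² + (y + 48.2)² = 11.81².
Subtracting the PFO equation from the BDM and BGU equations removes the quadratic terms:
49.6 x − 50.4 y = 584.76
50.0 x − 136.6 y = 3712.47
Solving the 2×2 system: x ≈ -25.2, y ≈ -36.4 km.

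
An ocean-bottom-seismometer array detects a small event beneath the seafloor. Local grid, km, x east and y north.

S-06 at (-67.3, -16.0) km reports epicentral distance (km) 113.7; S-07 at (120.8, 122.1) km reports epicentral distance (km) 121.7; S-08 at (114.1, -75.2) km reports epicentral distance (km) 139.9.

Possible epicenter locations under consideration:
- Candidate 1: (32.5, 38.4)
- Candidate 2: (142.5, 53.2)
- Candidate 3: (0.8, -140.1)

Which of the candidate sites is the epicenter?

For each candidate, compare |candidate − station| to the reported distance:
Candidate 1: residuals S-06 0.0, S-07 0.0, S-08 0.0 → max 0.0 km
Candidate 2: residuals S-06 107.2, S-07 49.5, S-08 8.4 → max 107.2 km
Candidate 3: residuals S-06 27.9, S-07 166.7, S-08 9.3 → max 166.7 km
Only Candidate 1 has all residuals ≈ 0.

Candidate 1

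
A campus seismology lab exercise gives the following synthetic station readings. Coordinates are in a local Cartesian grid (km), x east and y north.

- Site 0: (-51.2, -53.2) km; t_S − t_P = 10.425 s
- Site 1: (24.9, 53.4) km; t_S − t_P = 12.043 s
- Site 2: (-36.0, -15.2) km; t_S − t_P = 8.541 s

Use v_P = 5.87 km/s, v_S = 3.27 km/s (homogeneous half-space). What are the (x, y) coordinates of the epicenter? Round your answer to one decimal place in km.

Distance from S−P lag: d = Δt · v_P v_S / (v_P − v_S) = Δt · (5.87·3.27)/(5.87−3.27) ≈ 7.3827·Δt.
So d_Site 0 = 76.96, d_Site 1 = 88.91, d_Site 2 = 63.06 km.
Circle about each station: (x + 51.2)² + (y + 53.2)² = 76.96²; (x − 24.9)² + (y − 53.4)² = 88.91²; (x + 36.0)² + (y + 15.2)² = 63.06².
Subtracting the Site 0 equation from the Site 1 and Site 2 equations removes the quadratic terms:
152.2 x + 213.2 y = -3962.26
30.4 x + 76.0 y = -1978.36
Solving the 2×2 system: x ≈ 23.7, y ≈ -35.5 km.

(23.7, -35.5)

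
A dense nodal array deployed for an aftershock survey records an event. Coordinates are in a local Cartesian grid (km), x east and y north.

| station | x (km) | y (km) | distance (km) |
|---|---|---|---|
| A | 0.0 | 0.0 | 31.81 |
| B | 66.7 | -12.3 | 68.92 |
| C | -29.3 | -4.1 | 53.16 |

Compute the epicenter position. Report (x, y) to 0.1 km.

(11.9, 29.5)

Circle about each station: x² + y² = 31.81²; (x − 66.7)² + (y + 12.3)² = 68.92²; (x + 29.3)² + (y + 4.1)² = 53.16².
Subtracting pairs of circle equations eliminates x²+y² and gives linear equations (the radical axes):
133.4 x − 24.6 y = 862.09
-58.6 x − 8.2 y = -938.81
Solving the 2×2 system: x ≈ 11.9, y ≈ 29.5 km.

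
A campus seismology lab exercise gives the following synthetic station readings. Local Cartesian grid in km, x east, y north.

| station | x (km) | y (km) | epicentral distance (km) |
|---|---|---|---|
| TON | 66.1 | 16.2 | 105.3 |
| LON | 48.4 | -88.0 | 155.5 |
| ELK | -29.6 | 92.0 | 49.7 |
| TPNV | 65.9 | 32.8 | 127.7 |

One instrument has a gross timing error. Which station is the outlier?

TPNV

Solve using three stations at a time. Using TON, LON, ELK (subtract circle equations pairwise → linear system) gives (x, y) ≈ (-35.8, 42.7).
Distances from that point to each station vs reported:
  TON: calculated 105.3 vs reported 105.3 → residual 0.0 km
  LON: calculated 155.5 vs reported 155.5 → residual 0.0 km
  ELK: calculated 49.7 vs reported 49.7 → residual 0.0 km
  TPNV: calculated 102.2 vs reported 127.7 → residual 25.5 km
TON, LON, ELK are mutually consistent (residuals ≈ 0); TPNV is off by 25.5 km.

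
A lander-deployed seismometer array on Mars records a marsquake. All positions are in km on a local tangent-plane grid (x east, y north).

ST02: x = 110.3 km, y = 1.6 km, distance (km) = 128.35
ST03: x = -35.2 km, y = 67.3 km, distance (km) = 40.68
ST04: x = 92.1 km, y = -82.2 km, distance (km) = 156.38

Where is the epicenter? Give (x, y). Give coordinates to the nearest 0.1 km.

-14.3 km east, 32.4 km north

Circle about each station: (x − 110.3)² + (y − 1.6)² = 128.35²; (x + 35.2)² + (y − 67.3)² = 40.68²; (x − 92.1)² + (y + 82.2)² = 156.38².
Subtracting the ST02 equation from the ST03 and ST04 equations removes the quadratic terms:
-291.0 x + 131.4 y = 8418.54
-36.4 x − 167.6 y = -4910.38
Solving the 2×2 system: x ≈ -14.3, y ≈ 32.4 km.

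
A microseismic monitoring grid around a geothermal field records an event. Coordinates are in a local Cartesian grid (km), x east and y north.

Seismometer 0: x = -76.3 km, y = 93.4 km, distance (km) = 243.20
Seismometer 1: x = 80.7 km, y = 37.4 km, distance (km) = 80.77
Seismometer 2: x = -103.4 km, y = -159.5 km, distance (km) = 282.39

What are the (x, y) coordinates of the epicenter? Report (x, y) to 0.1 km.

Circle about each station: (x + 76.3)² + (y − 93.4)² = 243.20²; (x − 80.7)² + (y − 37.4)² = 80.77²; (x + 103.4)² + (y + 159.5)² = 282.39².
Subtracting pairs of circle equations eliminates x²+y² and gives linear equations (the radical axes):
314.0 x − 112.0 y = 45988.45
-54.2 x − 505.8 y = 988.69
Solving the 2×2 system: x ≈ 140.4, y ≈ -17.0 km.

140.4 km east, -17.0 km north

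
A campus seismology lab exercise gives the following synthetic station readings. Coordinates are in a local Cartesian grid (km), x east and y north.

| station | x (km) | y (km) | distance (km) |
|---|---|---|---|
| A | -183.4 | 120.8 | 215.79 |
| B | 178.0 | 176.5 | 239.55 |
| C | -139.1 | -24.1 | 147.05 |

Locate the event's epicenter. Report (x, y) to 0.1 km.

Circle about each station: (x + 183.4)² + (y − 120.8)² = 215.79²; (x − 178.0)² + (y − 176.5)² = 239.55²; (x + 139.1)² + (y + 24.1)² = 147.05².
Subtracting pairs of circle equations eliminates x²+y² and gives linear equations (the radical axes):
722.8 x + 111.4 y = 3789.17
88.6 x − 289.8 y = -3356.96
Solving the 2×2 system: x ≈ 3.3, y ≈ 12.6 km.
Check against A (with the unrounded x, y): √((x + 183.4)²+(y − 120.8)²) = 215.79 ≈ 215.79 km. ✓

(3.3, 12.6)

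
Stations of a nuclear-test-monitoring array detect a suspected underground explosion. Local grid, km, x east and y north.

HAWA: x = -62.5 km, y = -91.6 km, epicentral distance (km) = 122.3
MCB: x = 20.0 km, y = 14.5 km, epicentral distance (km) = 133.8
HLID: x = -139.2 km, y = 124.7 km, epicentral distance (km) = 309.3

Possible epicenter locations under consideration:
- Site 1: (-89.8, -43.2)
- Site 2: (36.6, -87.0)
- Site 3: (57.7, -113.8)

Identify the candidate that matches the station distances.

Site 3

For each candidate, compare |candidate − station| to the reported distance:
Site 1: residuals HAWA 66.7, MCB 9.8, HLID 134.3 → max 134.3 km
Site 2: residuals HAWA 23.1, MCB 31.0, HLID 34.1 → max 34.1 km
Site 3: residuals HAWA 0.1, MCB 0.1, HLID 0.0 → max 0.1 km
Only Site 3 has all residuals ≈ 0.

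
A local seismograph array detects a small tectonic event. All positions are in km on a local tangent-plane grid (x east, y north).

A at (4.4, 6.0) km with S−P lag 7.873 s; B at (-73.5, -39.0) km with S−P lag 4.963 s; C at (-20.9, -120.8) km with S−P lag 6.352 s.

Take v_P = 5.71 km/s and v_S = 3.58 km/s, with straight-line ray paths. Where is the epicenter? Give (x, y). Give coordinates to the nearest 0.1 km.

Distance from S−P lag: d = Δt · v_P v_S / (v_P − v_S) = Δt · (5.71·3.58)/(5.71−3.58) ≈ 9.5971·Δt.
So d_A = 75.56, d_B = 47.63, d_C = 60.96 km.
Circle about each station: (x − 4.4)² + (y − 6.0)² = 75.56²; (x + 73.5)² + (y + 39.0)² = 47.63²; (x + 20.9)² + (y + 120.8)² = 60.96².
Subtracting the A equation from the B and C equations removes the quadratic terms:
-155.8 x − 90.0 y = 10308.59
-50.6 x − 253.6 y = 16967.28
Solving the 2×2 system: x ≈ -31.1, y ≈ -60.7 km.
Check against A (with the unrounded x, y): √((x − 4.4)²+(y − 6.0)²) = 75.56 ≈ 75.56 km. ✓

-31.1 km east, -60.7 km north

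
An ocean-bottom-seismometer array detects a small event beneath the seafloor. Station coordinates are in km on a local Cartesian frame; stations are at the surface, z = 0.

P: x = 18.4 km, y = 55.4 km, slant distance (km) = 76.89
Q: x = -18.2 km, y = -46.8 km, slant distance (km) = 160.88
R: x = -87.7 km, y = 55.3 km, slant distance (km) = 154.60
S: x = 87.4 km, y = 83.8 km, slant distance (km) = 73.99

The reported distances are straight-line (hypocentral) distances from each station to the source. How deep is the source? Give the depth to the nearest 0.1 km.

z ≈ 63.9 km

Each station gives a sphere (x−x_i)² + (y−y_i)² + z² = d_i² (stations at z=0).
Subtracting the P sphere from Q and R: z² cancels, leaving linear equations in x and y:
-73.2 x − 204.4 y = -20856.54
-212.2 x − 0.2 y = -10647.43
Solving: x ≈ 50.097, y ≈ 84.097 km (keep extra digits for the depth step; rounded: 50.1, 84.1).
Then from the P sphere: z² = 76.89² − (x − 18.4)² − (y − 55.4)² with x = 50.097, y = 84.097, so z ≈ 63.905 ≈ 63.9 km.
Check against S (with the unrounded solution): distance 74.00 ≈ 73.99 km. ✓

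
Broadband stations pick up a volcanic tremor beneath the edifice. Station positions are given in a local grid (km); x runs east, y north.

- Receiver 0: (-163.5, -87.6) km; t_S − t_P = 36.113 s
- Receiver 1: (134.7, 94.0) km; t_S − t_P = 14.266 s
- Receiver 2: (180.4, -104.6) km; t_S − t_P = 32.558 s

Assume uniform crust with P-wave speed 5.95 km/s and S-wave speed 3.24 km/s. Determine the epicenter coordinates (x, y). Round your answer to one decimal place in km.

(34.9, 75.6)

Distance from S−P lag: d = Δt · v_P v_S / (v_P − v_S) = Δt · (5.95·3.24)/(5.95−3.24) ≈ 7.1137·Δt.
So d_Receiver 0 = 256.90, d_Receiver 1 = 101.48, d_Receiver 2 = 231.61 km.
Circle about each station: (x + 163.5)² + (y + 87.6)² = 256.90²; (x − 134.7)² + (y − 94.0)² = 101.48²; (x − 180.4)² + (y + 104.6)² = 231.61².
Subtracting pairs of circle equations eliminates x²+y² and gives linear equations (the radical axes):
596.4 x + 363.2 y = 48273.50
687.8 x − 34.0 y = 21433.73
Solving the 2×2 system: x ≈ 34.9, y ≈ 75.6 km.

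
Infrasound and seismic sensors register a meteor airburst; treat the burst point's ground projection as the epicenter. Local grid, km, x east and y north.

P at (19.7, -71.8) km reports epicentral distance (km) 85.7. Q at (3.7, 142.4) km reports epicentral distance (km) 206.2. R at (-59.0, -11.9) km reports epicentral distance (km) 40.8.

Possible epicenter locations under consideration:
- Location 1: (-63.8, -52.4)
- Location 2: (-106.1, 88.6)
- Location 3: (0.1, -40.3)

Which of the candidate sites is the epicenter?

Location 1

For each candidate, compare |candidate − station| to the reported distance:
Location 1: residuals P 0.0, Q 0.0, R 0.0 → max 0.0 km
Location 2: residuals P 118.1, Q 83.9, R 70.2 → max 118.1 km
Location 3: residuals P 48.6, Q 23.5, R 24.8 → max 48.6 km
Only Location 1 has all residuals ≈ 0.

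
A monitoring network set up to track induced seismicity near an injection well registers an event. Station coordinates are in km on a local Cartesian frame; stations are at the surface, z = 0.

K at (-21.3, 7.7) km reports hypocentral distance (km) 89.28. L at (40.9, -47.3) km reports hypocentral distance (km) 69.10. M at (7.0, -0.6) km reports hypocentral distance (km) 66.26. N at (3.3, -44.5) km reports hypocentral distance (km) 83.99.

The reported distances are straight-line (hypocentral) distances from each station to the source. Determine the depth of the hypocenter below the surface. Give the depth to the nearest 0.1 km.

depth ≈ 44.3 km

Each station gives a sphere (x−x_i)² + (y−y_i)² + z² = d_i² (stations at z=0).
Subtracting the K sphere from L and M: z² cancels, leaving linear equations in x and y:
124.4 x − 110.0 y = 6593.23
56.6 x − 16.6 y = 3116.91
Solving: x ≈ 56.096, y ≈ 3.501 km (keep extra digits for the depth step; rounded: 56.1, 3.5).
Then from the K sphere: z² = 89.28² − (x + 21.3)² − (y − 7.7)² with x = 56.096, y = 3.501, so z ≈ 44.307 ≈ 44.3 km.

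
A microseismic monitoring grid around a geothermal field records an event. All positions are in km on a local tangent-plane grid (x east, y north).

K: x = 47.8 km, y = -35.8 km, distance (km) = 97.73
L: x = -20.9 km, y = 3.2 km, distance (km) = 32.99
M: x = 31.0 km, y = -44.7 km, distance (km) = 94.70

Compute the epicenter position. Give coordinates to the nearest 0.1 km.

-18.4 km east, 36.1 km north

Circle about each station: (x − 47.8)² + (y + 35.8)² = 97.73²; (x + 20.9)² + (y − 3.2)² = 32.99²; (x − 31.0)² + (y + 44.7)² = 94.70².
Subtracting the K equation from the L and M equations removes the quadratic terms:
-137.4 x + 78.0 y = 5343.38
-33.6 x − 17.8 y = -24.33
Solving the 2×2 system: x ≈ -18.4, y ≈ 36.1 km.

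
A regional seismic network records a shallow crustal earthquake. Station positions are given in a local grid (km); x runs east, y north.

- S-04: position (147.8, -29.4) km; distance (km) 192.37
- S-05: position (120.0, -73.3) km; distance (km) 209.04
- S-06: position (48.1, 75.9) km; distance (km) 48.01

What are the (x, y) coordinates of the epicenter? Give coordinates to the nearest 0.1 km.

Circle about each station: (x − 147.8)² + (y + 29.4)² = 192.37²; (x − 120.0)² + (y + 73.3)² = 209.04²; (x − 48.1)² + (y − 75.9)² = 48.01².
Subtracting the S-04 equation from the S-05 and S-06 equations removes the quadratic terms:
-55.6 x − 87.8 y = -9627.81
-199.4 x + 210.6 y = 20066.48
Solving the 2×2 system: x ≈ 9.1, y ≈ 103.9 km.

9.1 km east, 103.9 km north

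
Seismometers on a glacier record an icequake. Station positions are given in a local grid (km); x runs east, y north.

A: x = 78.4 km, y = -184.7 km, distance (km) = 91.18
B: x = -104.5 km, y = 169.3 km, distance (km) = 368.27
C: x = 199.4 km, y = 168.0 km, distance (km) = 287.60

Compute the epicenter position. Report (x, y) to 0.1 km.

133.3 km east, -111.9 km north

Circle about each station: (x − 78.4)² + (y + 184.7)² = 91.18²; (x + 104.5)² + (y − 169.3)² = 368.27²; (x − 199.4)² + (y − 168.0)² = 287.60².
Subtracting pairs of circle equations eliminates x²+y² and gives linear equations (the radical axes):
-365.8 x + 708.0 y = -127986.91
242.0 x + 705.4 y = -46676.26
Solving the 2×2 system: x ≈ 133.3, y ≈ -111.9 km.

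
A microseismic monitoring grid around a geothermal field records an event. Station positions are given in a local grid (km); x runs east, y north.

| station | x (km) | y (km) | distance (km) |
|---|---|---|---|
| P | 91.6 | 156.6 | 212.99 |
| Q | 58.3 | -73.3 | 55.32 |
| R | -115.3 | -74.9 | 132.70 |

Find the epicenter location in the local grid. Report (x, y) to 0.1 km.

Circle about each station: (x − 91.6)² + (y − 156.6)² = 212.99²; (x − 58.3)² + (y + 73.3)² = 55.32²; (x + 115.3)² + (y + 74.9)² = 132.70².
Subtracting pairs of circle equations eliminates x²+y² and gives linear equations (the radical axes):
-66.6 x − 459.8 y = 18162.10
-413.8 x − 463.0 y = 13745.43
Solving the 2×2 system: x ≈ 13.1, y ≈ -41.4 km.
Check against P (with the unrounded x, y): √((x − 91.6)²+(y − 156.6)²) = 212.99 ≈ 212.99 km. ✓

x ≈ 13.1 km, y ≈ -41.4 km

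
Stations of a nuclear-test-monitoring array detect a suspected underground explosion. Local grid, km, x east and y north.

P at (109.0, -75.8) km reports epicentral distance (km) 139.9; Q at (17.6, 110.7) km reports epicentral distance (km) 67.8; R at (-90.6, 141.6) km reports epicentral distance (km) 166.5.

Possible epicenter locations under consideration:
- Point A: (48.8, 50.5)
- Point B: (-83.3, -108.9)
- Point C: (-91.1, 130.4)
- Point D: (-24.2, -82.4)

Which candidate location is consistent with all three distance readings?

Point A

For each candidate, compare |candidate − station| to the reported distance:
Point A: residuals P 0.0, Q 0.0, R 0.0 → max 0.0 km
Point B: residuals P 55.2, Q 173.9, R 84.1 → max 173.9 km
Point C: residuals P 147.4, Q 42.7, R 155.3 → max 155.3 km
Point D: residuals P 6.5, Q 129.8, R 67.1 → max 129.8 km
Only Point A has all residuals ≈ 0.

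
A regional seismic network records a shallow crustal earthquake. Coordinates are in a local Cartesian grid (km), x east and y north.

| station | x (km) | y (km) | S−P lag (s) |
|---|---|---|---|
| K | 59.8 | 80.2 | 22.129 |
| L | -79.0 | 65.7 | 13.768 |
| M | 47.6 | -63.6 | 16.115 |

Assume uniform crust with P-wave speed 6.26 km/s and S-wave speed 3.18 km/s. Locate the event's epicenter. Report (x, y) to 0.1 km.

-45.4 km east, -16.7 km north

Distance from S−P lag: d = Δt · v_P v_S / (v_P − v_S) = Δt · (6.26·3.18)/(6.26−3.18) ≈ 6.4632·Δt.
So d_K = 143.03, d_L = 88.99, d_M = 104.16 km.
Circle about each station: (x − 59.8)² + (y − 80.2)² = 143.03²; (x + 79.0)² + (y − 65.7)² = 88.99²; (x − 47.6)² + (y + 63.6)² = 104.16².
Subtracting the K equation from the L and M equations removes the quadratic terms:
-277.6 x − 29.0 y = 13087.77
-24.4 x − 287.6 y = 5910.92
Solving the 2×2 system: x ≈ -45.4, y ≈ -16.7 km.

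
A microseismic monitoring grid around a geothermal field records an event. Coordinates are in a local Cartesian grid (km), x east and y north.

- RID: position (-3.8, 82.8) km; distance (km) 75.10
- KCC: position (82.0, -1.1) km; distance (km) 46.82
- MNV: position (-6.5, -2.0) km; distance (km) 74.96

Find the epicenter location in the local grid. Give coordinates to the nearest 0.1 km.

Circle about each station: (x + 3.8)² + (y − 82.8)² = 75.10²; (x − 82.0)² + (y + 1.1)² = 46.82²; (x + 6.5)² + (y + 2.0)² = 74.96².
Subtracting the RID equation from the KCC and MNV equations removes the quadratic terms:
171.6 x − 167.8 y = 3302.83
-5.4 x − 169.6 y = -6803.02
Solving the 2×2 system: x ≈ 56.7, y ≈ 38.3 km.
Check against RID (with the unrounded x, y): √((x + 3.8)²+(y − 82.8)²) = 75.10 ≈ 75.10 km. ✓

x ≈ 56.7 km, y ≈ 38.3 km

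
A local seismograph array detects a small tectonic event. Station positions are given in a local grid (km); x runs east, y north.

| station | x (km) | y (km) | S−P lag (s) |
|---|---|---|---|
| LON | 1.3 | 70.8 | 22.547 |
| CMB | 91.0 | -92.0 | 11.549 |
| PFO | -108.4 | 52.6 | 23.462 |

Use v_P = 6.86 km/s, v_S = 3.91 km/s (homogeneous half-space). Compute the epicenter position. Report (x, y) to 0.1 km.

x ≈ -5.2 km, y ≈ -134.1 km

Distance from S−P lag: d = Δt · v_P v_S / (v_P − v_S) = Δt · (6.86·3.91)/(6.86−3.91) ≈ 9.0924·Δt.
So d_LON = 205.01, d_CMB = 105.01, d_PFO = 213.33 km.
Circle about each station: (x − 1.3)² + (y − 70.8)² = 205.01²; (x − 91.0)² + (y + 92.0)² = 105.01²; (x + 108.4)² + (y − 52.6)² = 213.33².
Subtracting the LON equation from the CMB and PFO equations removes the quadratic terms:
179.4 x − 325.6 y = 42732.67
-219.4 x − 36.4 y = 6022.40
Solving the 2×2 system: x ≈ -5.2, y ≈ -134.1 km.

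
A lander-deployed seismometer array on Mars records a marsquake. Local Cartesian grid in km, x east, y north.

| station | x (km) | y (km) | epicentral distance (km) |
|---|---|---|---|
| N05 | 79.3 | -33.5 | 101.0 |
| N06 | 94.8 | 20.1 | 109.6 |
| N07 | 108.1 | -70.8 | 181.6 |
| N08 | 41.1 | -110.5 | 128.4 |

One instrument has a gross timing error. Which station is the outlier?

Solve using three stations at a time. Using N05, N06, N08 (subtract circle equations pairwise → linear system) gives (x, y) ≈ (-14.0, 5.6).
Distances from that point to each station vs reported:
  N05: calculated 101.2 vs reported 101.0 → residual 0.2 km
  N06: calculated 109.8 vs reported 109.6 → residual 0.2 km
  N07: calculated 144.0 vs reported 181.6 → residual 37.6 km
  N08: calculated 128.5 vs reported 128.4 → residual 0.1 km
N05, N06, N08 are mutually consistent (residuals ≈ 0); N07 is off by 37.6 km.

N07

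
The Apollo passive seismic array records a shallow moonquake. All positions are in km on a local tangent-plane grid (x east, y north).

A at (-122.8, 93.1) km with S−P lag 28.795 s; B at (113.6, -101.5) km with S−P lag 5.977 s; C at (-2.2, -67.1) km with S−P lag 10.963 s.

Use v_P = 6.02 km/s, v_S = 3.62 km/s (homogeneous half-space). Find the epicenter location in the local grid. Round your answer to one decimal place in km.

95.9 km east, -50.2 km north

Distance from S−P lag: d = Δt · v_P v_S / (v_P − v_S) = Δt · (6.02·3.62)/(6.02−3.62) ≈ 9.0802·Δt.
So d_A = 261.46, d_B = 54.27, d_C = 99.55 km.
Circle about each station: (x + 122.8)² + (y − 93.1)² = 261.46²; (x − 113.6)² + (y + 101.5)² = 54.27²; (x + 2.2)² + (y + 67.1)² = 99.55².
Subtracting the A equation from the B and C equations removes the quadratic terms:
472.8 x − 389.2 y = 64875.86
241.2 x − 320.4 y = 39210.93
Solving the 2×2 system: x ≈ 95.9, y ≈ -50.2 km.
Check against A (with the unrounded x, y): √((x + 122.8)²+(y − 93.1)²) = 261.46 ≈ 261.46 km. ✓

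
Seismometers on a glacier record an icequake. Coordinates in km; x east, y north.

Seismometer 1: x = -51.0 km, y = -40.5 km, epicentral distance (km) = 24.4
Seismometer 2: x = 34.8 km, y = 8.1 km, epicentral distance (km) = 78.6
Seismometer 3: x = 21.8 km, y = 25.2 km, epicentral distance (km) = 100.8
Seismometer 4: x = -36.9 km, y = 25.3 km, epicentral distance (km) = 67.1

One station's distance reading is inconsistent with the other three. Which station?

Solve using three stations at a time. Using Seismometer 1, Seismometer 2, Seismometer 4 (subtract circle equations pairwise → linear system) gives (x, y) ≈ (-26.6, -41.0).
Distances from that point to each station vs reported:
  Seismometer 1: calculated 24.4 vs reported 24.4 → residual 0.0 km
  Seismometer 2: calculated 78.6 vs reported 78.6 → residual 0.0 km
  Seismometer 3: calculated 82.0 vs reported 100.8 → residual 18.8 km
  Seismometer 4: calculated 67.1 vs reported 67.1 → residual 0.0 km
Seismometer 1, Seismometer 2, Seismometer 4 are mutually consistent (residuals ≈ 0); Seismometer 3 is off by 18.8 km.

Seismometer 3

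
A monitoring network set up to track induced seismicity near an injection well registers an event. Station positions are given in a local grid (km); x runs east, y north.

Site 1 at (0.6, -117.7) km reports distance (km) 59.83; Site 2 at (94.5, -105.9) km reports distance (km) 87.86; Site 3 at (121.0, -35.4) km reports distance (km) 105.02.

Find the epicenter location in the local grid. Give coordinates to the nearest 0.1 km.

(19.1, -60.8)

Circle about each station: (x − 0.6)² + (y + 117.7)² = 59.83²; (x − 94.5)² + (y + 105.9)² = 87.86²; (x − 121.0)² + (y + 35.4)² = 105.02².
Subtracting the Site 1 equation from the Site 2 and Site 3 equations removes the quadratic terms:
187.8 x + 23.6 y = 2151.66
240.8 x + 164.6 y = -5409.06
Solving the 2×2 system: x ≈ 19.1, y ≈ -60.8 km.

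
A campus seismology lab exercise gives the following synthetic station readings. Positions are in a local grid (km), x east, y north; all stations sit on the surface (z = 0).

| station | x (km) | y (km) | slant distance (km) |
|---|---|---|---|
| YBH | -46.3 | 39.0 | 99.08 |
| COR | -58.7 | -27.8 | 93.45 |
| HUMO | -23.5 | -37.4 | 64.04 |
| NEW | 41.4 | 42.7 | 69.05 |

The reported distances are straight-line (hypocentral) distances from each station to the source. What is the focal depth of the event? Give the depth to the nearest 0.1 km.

31.2 km

Each station gives a sphere (x−x_i)² + (y−y_i)² + z² = d_i² (stations at z=0).
Subtracting the YBH sphere from COR and HUMO: z² cancels, leaving linear equations in x and y:
-24.8 x − 133.6 y = 1637.78
45.6 x − 152.8 y = 4002.04
Solving: x ≈ 28.783, y ≈ -17.602 km (keep extra digits for the depth step; rounded: 28.8, -17.6).
Then from the YBH sphere: z² = 99.08² − (x + 46.3)² − (y − 39.0)² with x = 28.783, y = -17.602, so z ≈ 31.235 ≈ 31.2 km.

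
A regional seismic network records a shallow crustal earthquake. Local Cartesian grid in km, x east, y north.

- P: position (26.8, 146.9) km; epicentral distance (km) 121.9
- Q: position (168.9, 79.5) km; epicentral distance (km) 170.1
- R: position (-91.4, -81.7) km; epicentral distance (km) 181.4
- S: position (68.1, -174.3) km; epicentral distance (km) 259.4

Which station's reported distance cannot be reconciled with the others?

Solve using three stations at a time. Using Q, R, S (subtract circle equations pairwise → linear system) gives (x, y) ≈ (-1.2, 75.7).
Distances from that point to each station vs reported:
  P: calculated 76.5 vs reported 121.9 → residual 45.4 km
  Q: calculated 170.1 vs reported 170.1 → residual 0.0 km
  R: calculated 181.4 vs reported 181.4 → residual 0.0 km
  S: calculated 259.4 vs reported 259.4 → residual 0.0 km
Q, R, S are mutually consistent (residuals ≈ 0); P is off by 45.4 km.

P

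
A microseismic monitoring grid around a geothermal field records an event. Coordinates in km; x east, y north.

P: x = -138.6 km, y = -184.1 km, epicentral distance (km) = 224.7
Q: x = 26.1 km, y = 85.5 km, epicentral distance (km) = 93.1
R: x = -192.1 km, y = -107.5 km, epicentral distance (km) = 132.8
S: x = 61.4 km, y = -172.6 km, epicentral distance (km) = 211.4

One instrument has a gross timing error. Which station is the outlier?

Solve using three stations at a time. Using P, Q, S (subtract circle equations pairwise → linear system) gives (x, y) ≈ (-35.2, 15.4).
Distances from that point to each station vs reported:
  P: calculated 224.7 vs reported 224.7 → residual 0.0 km
  Q: calculated 93.1 vs reported 93.1 → residual 0.0 km
  R: calculated 199.3 vs reported 132.8 → residual 66.5 km
  S: calculated 211.4 vs reported 211.4 → residual 0.0 km
P, Q, S are mutually consistent (residuals ≈ 0); R is off by 66.5 km.

R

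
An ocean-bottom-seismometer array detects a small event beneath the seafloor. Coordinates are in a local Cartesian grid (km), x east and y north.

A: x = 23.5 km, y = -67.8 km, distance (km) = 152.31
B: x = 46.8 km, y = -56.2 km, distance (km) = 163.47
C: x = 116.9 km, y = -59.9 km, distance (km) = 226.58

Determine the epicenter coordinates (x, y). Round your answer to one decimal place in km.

-88.8 km east, 35.1 km north

Circle about each station: (x − 23.5)² + (y + 67.8)² = 152.31²; (x − 46.8)² + (y + 56.2)² = 163.47²; (x − 116.9)² + (y + 59.9)² = 226.58².
Subtracting the A equation from the B and C equations removes the quadratic terms:
46.6 x + 23.2 y = -3324.51
186.8 x + 15.8 y = -16035.63
Solving the 2×2 system: x ≈ -88.8, y ≈ 35.1 km.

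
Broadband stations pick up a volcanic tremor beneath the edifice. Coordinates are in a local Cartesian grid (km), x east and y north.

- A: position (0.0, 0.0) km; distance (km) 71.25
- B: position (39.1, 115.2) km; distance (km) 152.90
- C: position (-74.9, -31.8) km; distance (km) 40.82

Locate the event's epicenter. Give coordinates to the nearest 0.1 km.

Circle about each station: x² + y² = 71.25²; (x − 39.1)² + (y − 115.2)² = 152.90²; (x + 74.9)² + (y + 31.8)² = 40.82².
Subtracting the A equation from the B and C equations removes the quadratic terms:
78.2 x + 230.4 y = -3502.00
-149.8 x − 63.6 y = 10031.54
Solving the 2×2 system: x ≈ -70.7, y ≈ 8.8 km.
Check against A (with the unrounded x, y): √(x²+y²) = 71.25 ≈ 71.25 km. ✓

-70.7 km east, 8.8 km north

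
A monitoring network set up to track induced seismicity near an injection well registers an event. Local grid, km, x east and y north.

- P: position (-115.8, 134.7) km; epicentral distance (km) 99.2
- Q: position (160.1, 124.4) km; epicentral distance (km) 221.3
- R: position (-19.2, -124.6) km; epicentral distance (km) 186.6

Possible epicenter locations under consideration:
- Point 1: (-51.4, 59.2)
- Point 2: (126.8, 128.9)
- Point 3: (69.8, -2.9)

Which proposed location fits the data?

For each candidate, compare |candidate − station| to the reported distance:
Point 1: residuals P 0.0, Q 0.0, R 0.0 → max 0.0 km
Point 2: residuals P 143.5, Q 187.7, R 105.9 → max 187.7 km
Point 3: residuals P 131.8, Q 65.2, R 35.8 → max 131.8 km
Only Point 1 has all residuals ≈ 0.

Point 1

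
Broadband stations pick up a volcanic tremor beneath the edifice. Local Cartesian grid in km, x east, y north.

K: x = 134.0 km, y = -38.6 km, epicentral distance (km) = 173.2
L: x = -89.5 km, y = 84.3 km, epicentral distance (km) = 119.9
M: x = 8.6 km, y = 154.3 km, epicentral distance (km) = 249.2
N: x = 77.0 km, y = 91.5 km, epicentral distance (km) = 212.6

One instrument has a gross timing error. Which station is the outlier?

L

Solve using three stations at a time. Using K, M, N (subtract circle equations pairwise → linear system) gives (x, y) ≈ (-30.6, -91.6).
Distances from that point to each station vs reported:
  K: calculated 172.9 vs reported 173.2 → residual 0.3 km
  L: calculated 185.5 vs reported 119.9 → residual 65.6 km
  M: calculated 249.0 vs reported 249.2 → residual 0.2 km
  N: calculated 212.4 vs reported 212.6 → residual 0.2 km
K, M, N are mutually consistent (residuals ≈ 0); L is off by 65.6 km.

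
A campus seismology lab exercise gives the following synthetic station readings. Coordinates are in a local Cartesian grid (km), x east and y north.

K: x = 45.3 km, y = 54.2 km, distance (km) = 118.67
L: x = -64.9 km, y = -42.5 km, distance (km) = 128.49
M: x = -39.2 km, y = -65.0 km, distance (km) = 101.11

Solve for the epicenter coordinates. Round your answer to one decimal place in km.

Circle about each station: (x − 45.3)² + (y − 54.2)² = 118.67²; (x + 64.9)² + (y + 42.5)² = 128.49²; (x + 39.2)² + (y + 65.0)² = 101.11².
Subtracting pairs of circle equations eliminates x²+y² and gives linear equations (the radical axes):
-220.4 x − 193.4 y = -1398.58
-169.0 x − 238.4 y = 4631.25
Solving the 2×2 system: x ≈ 61.9, y ≈ -63.3 km.

x ≈ 61.9 km, y ≈ -63.3 km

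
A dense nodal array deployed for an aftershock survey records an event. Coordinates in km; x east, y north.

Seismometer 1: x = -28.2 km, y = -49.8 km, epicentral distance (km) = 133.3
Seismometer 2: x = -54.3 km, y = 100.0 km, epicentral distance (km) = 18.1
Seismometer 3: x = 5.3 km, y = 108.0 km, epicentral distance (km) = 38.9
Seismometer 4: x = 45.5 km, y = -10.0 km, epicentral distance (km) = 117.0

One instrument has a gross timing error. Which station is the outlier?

Solve using three stations at a time. Using Seismometer 1, Seismometer 3, Seismometer 4 (subtract circle equations pairwise → linear system) gives (x, y) ≈ (-24.9, 83.5).
Distances from that point to each station vs reported:
  Seismometer 1: calculated 133.3 vs reported 133.3 → residual 0.0 km
  Seismometer 2: calculated 33.7 vs reported 18.1 → residual 15.6 km
  Seismometer 3: calculated 38.9 vs reported 38.9 → residual 0.0 km
  Seismometer 4: calculated 117.0 vs reported 117.0 → residual 0.0 km
Seismometer 1, Seismometer 3, Seismometer 4 are mutually consistent (residuals ≈ 0); Seismometer 2 is off by 15.6 km.

Seismometer 2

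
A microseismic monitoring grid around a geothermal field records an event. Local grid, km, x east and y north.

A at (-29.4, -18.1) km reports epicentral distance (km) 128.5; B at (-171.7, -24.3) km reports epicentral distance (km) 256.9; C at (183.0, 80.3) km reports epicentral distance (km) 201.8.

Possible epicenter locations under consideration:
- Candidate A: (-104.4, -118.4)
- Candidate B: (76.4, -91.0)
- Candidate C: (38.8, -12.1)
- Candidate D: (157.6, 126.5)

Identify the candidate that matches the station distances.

Candidate B

For each candidate, compare |candidate − station| to the reported distance:
Candidate A: residuals A 3.3, B 141.2, C 147.6 → max 147.6 km
Candidate B: residuals A 0.0, B 0.0, C 0.0 → max 0.0 km
Candidate C: residuals A 60.0, B 46.0, C 30.5 → max 60.0 km
Candidate D: residuals A 107.9, B 105.3, C 149.1 → max 149.1 km
Only Candidate B has all residuals ≈ 0.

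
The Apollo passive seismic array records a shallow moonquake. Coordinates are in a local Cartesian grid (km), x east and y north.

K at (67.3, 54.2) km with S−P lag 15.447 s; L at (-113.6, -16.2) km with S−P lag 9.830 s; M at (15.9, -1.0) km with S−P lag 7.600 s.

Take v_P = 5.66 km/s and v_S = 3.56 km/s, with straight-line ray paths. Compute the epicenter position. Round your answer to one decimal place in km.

x ≈ -29.2 km, y ≈ -58.3 km

Distance from S−P lag: d = Δt · v_P v_S / (v_P − v_S) = Δt · (5.66·3.56)/(5.66−3.56) ≈ 9.5950·Δt.
So d_K = 148.21, d_L = 94.32, d_M = 72.92 km.
Circle about each station: (x − 67.3)² + (y − 54.2)² = 148.21²; (x + 113.6)² + (y + 16.2)² = 94.32²; (x − 15.9)² + (y + 1.0)² = 72.92².
Subtracting the K equation from the L and M equations removes the quadratic terms:
-361.8 x − 140.8 y = 18770.41
-102.8 x − 110.4 y = 9435.76
Solving the 2×2 system: x ≈ -29.2, y ≈ -58.3 km.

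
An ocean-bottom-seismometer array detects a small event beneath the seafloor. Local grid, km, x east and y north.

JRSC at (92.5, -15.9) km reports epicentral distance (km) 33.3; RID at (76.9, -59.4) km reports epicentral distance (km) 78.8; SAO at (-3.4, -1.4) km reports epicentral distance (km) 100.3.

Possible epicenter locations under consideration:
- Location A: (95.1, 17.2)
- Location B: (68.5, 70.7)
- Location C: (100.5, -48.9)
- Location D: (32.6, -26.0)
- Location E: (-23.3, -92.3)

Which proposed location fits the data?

For each candidate, compare |candidate − station| to the reported distance:
Location A: residuals JRSC 0.1, RID 0.1, SAO 0.1 → max 0.1 km
Location B: residuals JRSC 56.6, RID 51.6, SAO 1.5 → max 56.6 km
Location C: residuals JRSC 0.7, RID 53.0, SAO 13.9 → max 53.0 km
Location D: residuals JRSC 27.4, RID 23.3, SAO 56.7 → max 56.7 km
Location E: residuals JRSC 105.4, RID 26.7, SAO 7.2 → max 105.4 km
Only Location A has all residuals ≈ 0.

Location A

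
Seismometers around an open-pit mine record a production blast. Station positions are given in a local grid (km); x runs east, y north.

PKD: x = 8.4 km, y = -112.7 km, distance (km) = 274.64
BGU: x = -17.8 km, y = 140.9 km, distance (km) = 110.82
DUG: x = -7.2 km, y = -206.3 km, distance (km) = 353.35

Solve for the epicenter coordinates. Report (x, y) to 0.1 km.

-127.6 km east, 125.9 km north

Circle about each station: (x − 8.4)² + (y + 112.7)² = 274.64²; (x + 17.8)² + (y − 140.9)² = 110.82²; (x + 7.2)² + (y + 206.3)² = 353.35².
Subtracting the PKD equation from the BGU and DUG equations removes the quadratic terms:
-52.4 x + 507.2 y = 70543.86
-31.2 x − 187.2 y = -19589.41
Solving the 2×2 system: x ≈ -127.6, y ≈ 125.9 km.
Check against PKD (with the unrounded x, y): √((x − 8.4)²+(y + 112.7)²) = 274.63 ≈ 274.64 km. ✓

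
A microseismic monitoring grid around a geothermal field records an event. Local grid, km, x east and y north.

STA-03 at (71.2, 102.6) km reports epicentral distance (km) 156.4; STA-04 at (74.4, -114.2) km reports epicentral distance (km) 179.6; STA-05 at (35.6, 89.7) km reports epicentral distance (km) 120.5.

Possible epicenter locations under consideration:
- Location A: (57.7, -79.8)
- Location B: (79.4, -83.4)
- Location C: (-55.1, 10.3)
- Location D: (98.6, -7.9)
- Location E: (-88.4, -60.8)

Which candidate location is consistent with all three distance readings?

For each candidate, compare |candidate − station| to the reported distance:
Location A: residuals STA-03 26.5, STA-04 141.4, STA-05 50.4 → max 141.4 km
Location B: residuals STA-03 29.8, STA-04 148.4, STA-05 58.1 → max 148.4 km
Location C: residuals STA-03 0.0, STA-04 0.0, STA-05 0.0 → max 0.0 km
Location D: residuals STA-03 42.6, STA-04 70.6, STA-05 4.3 → max 70.6 km
Location E: residuals STA-03 72.0, STA-04 8.3, STA-05 74.5 → max 74.5 km
Only Location C has all residuals ≈ 0.

Location C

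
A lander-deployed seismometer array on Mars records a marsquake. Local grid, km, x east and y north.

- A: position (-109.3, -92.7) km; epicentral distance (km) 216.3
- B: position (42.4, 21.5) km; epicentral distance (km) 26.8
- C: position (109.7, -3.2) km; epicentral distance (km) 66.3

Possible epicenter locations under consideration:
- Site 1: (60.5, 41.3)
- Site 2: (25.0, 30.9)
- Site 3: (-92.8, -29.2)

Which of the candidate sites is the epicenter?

Site 1

For each candidate, compare |candidate − station| to the reported distance:
Site 1: residuals A 0.0, B 0.0, C 0.0 → max 0.0 km
Site 2: residuals A 33.8, B 7.0, C 25.0 → max 33.8 km
Site 3: residuals A 150.7, B 117.6, C 137.9 → max 150.7 km
Only Site 1 has all residuals ≈ 0.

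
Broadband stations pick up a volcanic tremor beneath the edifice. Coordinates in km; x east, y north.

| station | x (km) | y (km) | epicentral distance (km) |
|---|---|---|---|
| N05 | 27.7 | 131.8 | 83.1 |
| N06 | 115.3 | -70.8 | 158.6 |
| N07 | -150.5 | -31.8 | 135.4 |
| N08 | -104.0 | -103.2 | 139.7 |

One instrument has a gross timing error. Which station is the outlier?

Solve using three stations at a time. Using N06, N07, N08 (subtract circle equations pairwise → linear system) gives (x, y) ≈ (-21.5, 9.7).
Distances from that point to each station vs reported:
  N05: calculated 131.7 vs reported 83.1 → residual 48.6 km
  N06: calculated 158.7 vs reported 158.6 → residual 0.1 km
  N07: calculated 135.5 vs reported 135.4 → residual 0.1 km
  N08: calculated 139.8 vs reported 139.7 → residual 0.1 km
N06, N07, N08 are mutually consistent (residuals ≈ 0); N05 is off by 48.6 km.

N05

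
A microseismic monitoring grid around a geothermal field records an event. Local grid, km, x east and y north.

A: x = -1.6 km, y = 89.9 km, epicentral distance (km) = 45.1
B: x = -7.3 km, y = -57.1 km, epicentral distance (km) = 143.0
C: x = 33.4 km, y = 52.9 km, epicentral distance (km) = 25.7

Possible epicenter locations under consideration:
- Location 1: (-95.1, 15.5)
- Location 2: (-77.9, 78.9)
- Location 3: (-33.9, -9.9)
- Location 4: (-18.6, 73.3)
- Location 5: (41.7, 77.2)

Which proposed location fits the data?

Location 5

For each candidate, compare |candidate − station| to the reported distance:
Location 1: residuals A 74.4, B 29.1, C 108.1 → max 108.1 km
Location 2: residuals A 32.0, B 10.2, C 88.6 → max 88.6 km
Location 3: residuals A 59.8, B 88.8, C 66.3 → max 88.8 km
Location 4: residuals A 21.3, B 12.1, C 30.2 → max 30.2 km
Location 5: residuals A 0.0, B 0.0, C 0.0 → max 0.0 km
Only Location 5 has all residuals ≈ 0.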